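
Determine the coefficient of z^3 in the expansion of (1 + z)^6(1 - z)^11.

Coefficient of z^3 = Σ_{j} C(6,j)·1^j·C(11,3-j)·(-1)^(3-j) for j from 0 to 3.
= (-165) + 330 + (-165) + 20 = 20.

20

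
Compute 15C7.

6435

C(15,7) = (15·14·13·12·11·10·9) / 7! = 32432400 / 5040 = 6435.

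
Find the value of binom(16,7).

11440

C(16,7) = (16·15·14·13·12·11·10) / 7! = 57657600 / 5040 = 11440.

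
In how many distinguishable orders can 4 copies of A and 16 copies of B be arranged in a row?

Choose positions for the A's: C(20,4) = 4845.

4845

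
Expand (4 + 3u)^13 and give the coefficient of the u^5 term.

The general term is C(13,j)·(4)^j·(3u)^(13-j); the u^5 term has j = 8.
C(13,8) = 1287.
Coefficient = C(13,8) · 4^8 · 3^5 = 1287 · 65536 · 243 = 20495794176.

20495794176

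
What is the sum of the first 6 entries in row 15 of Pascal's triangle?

4944

1 + 15 + 105 + 455 + 1365 + 3003 = 4944.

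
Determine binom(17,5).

C(17,5) = (17·16·15·14·13) / 5! = 742560 / 120 = 6188.

6188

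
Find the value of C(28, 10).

13123110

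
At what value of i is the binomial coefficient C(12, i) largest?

C(12,i) is maximized at i = 12/2 = 6.

6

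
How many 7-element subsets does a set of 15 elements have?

6435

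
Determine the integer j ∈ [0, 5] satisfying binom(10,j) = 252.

5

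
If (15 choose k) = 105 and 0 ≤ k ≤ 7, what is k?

2

C(15,k) increases on 0 ≤ k ≤ 7. C(15,1) = 15 and C(15,2) = 105, so k = 2.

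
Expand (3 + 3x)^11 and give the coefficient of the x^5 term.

81841914

The general term is C(11,j)·(3)^j·(3x)^(11-j); the x^5 term has j = 6.
C(11,6) = 462.
Coefficient = C(11,6) · 3^6 · 3^5 = 462 · 729 · 243 = 81841914.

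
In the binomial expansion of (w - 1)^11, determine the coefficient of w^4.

The general term is C(11,j)·(w)^j·(-1)^(11-j); the w^4 term has j = 4.
C(11,4) = 330.
Coefficient = C(11,4) · (-1)^7 = 330 · (-1) = -330.

-330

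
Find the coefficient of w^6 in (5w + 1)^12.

The general term is C(12,j)·(5w)^j·(1)^(12-j); the w^6 term has j = 6.
C(12,6) = 924.
Coefficient = C(12,6) · 5^6 = 924 · 15625 = 14437500.

14437500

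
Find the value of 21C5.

20349

C(21,5) = (21·20·19·18·17) / 5! = 2441880 / 120 = 20349.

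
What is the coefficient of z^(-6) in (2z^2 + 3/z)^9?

General term: C(9,j)·(2z^2)^j·(3/z)^(9-j), with z-exponent 2j − 1(9−j) = 3j − 9.
Set 3j − 9 = -6: j = 1.
C(9,1) = 9; 2^1 = 2; 3^8 = 6561.
Coefficient = 9 · 2 · 6561 = 118098.

118098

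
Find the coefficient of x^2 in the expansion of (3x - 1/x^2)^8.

20412

General term: C(8,j)·(3x)^j·(-1/x^2)^(8-j), with x-exponent 1j − 2(8−j) = 3j − 16.
Set 3j − 16 = 2: j = 6.
C(8,6) = 28; 3^6 = 729; (-1)^2 = 1.
Coefficient = 28 · 729 · 1 = 20412.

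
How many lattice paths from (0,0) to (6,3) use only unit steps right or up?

Each path is a sequence of 9 steps with 6 rights: C(9,6) = 84.

84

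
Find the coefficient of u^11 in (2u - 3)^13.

The general term is C(13,j)·(2u)^j·(-3)^(13-j); the u^11 term has j = 11.
C(13,11) = 78.
Coefficient = C(13,11) · 2^11 · (-3)^2 = 78 · 2048 · 9 = 1437696.

1437696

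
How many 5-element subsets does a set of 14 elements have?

C(14,5) = (14·13·12·11·10) / 5! = 240240 / 120 = 2002.

2002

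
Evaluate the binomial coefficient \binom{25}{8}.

C(25,8) = (25·24·23·22·21·20·19·18) / 8! = 43609104000 / 40320 = 1081575.

1081575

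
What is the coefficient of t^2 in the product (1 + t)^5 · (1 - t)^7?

Coefficient of t^2 = Σ_{j} C(5,j)·1^j·C(7,2-j)·(-1)^(2-j) for j from 0 to 2.
= 21 + (-35) + 10 = -4.

-4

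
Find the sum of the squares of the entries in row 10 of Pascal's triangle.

184756

By Vandermonde's identity, Σ C(10,r)² = C(20,10) = 184756.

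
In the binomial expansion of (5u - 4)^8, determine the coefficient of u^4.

11200000

The general term is C(8,j)·(5u)^j·(-4)^(8-j); the u^4 term has j = 4.
C(8,4) = 70.
Coefficient = C(8,4) · 5^4 · (-4)^4 = 70 · 625 · 256 = 11200000.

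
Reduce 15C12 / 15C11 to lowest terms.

C(n,k+1)/C(n,k) = (n−k)/(k+1) = (15−11)/(11+1) = 4/12 = 1/3.

1/3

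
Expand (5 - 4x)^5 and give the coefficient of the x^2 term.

The general term is C(5,j)·(5)^j·(-4x)^(5-j); the x^2 term has j = 3.
C(5,3) = 10.
Coefficient = C(5,3) · 5^3 · (-4)^2 = 10 · 125 · 16 = 20000.

20000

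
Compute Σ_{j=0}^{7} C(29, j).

1 + 29 + 406 + 3654 + 23751 + 118755 + 475020 + 1560780 = 2182396.

2182396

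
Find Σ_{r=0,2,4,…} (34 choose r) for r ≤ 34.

Half of (1+1)^34 + (1−1)^34 gives the even-index sum: 2^33 = 8589934592.

8589934592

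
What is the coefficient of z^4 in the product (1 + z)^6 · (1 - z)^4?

2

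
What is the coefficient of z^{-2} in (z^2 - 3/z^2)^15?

General term: C(15,j)·(z^2)^j·(-3/z^2)^(15-j), with z-exponent 2j − 2(15−j) = 4j − 30.
Set 4j − 30 = -2: j = 7.
C(15,7) = 6435; 1^7 = 1; (-3)^8 = 6561.
Coefficient = 6435 · 1 · 6561 = 42220035.

42220035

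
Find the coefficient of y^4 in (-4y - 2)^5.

The general term is C(5,j)·(-4y)^j·(-2)^(5-j); the y^4 term has j = 4.
C(5,4) = 5.
Coefficient = C(5,4) · (-4)^4 · (-2)^1 = 5 · 256 · (-2) = -2560.

-2560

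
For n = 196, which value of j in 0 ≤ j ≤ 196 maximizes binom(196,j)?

98

C(196,j) is maximized at j = 196/2 = 98.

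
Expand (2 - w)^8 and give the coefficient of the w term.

-1024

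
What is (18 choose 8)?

43758

C(18,8) = (18·17·16·15·14·13·12·11) / 8! = 1764322560 / 40320 = 43758.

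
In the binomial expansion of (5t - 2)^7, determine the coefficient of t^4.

The general term is C(7,j)·(5t)^j·(-2)^(7-j); the t^4 term has j = 4.
C(7,4) = 35.
Coefficient = C(7,4) · 5^4 · (-2)^3 = 35 · 625 · (-8) = -175000.

-175000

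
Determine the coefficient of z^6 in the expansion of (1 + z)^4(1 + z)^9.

(1 + z)^4(1 + z)^9 = (1 + z)^13, so the coefficient of z^6 is C(13,6)·1^6 = 1716·1 = 1716.

1716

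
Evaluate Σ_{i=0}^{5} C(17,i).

9402

1 + 17 + 136 + 680 + 2380 + 6188 = 9402.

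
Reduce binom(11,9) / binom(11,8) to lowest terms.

C(n,k+1)/C(n,k) = (n−k)/(k+1) = (11−8)/(8+1) = 3/9 = 1/3.

1/3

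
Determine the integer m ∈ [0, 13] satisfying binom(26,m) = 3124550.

C(26,m) increases on 0 ≤ m ≤ 13. C(26,8) = 1562275 and C(26,9) = 3124550, so m = 9.

9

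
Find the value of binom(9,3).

C(9,3) = (9·8·7) / 3! = 504 / 6 = 84.

84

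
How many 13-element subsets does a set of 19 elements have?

C(19,13) = C(19,6) by symmetry.
C(19,6) = (19·18·17·16·15·14) / 6! = 19535040 / 720 = 27132.

27132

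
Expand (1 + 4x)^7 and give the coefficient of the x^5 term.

The general term is C(7,j)·(1)^j·(4x)^(7-j); the x^5 term has j = 2.
C(7,2) = 21.
Coefficient = C(7,2) · 4^5 = 21 · 1024 = 21504.

21504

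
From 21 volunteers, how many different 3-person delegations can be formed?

1330

This is C(21,3) = 1330.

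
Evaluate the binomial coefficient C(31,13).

206253075

C(31,13) = (31·30·29·28·27·26·25·24·23·22·21·20·19) / 13! = 1284342188088960000 / 6227020800 = 206253075.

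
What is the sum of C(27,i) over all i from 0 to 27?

134217728

The entries of row 27 sum to 2^27 = 134217728.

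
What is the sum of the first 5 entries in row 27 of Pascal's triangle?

1 + 27 + 351 + 2925 + 17550 = 20854.

20854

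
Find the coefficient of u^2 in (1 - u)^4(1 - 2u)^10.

Coefficient of u^2 = Σ_{j} C(4,j)·(-1)^j·C(10,2-j)·(-2)^(2-j) for j from 0 to 2.
= 180 + 80 + 6 = 266.

266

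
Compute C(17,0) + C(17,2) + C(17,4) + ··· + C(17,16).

Half of (1+1)^17 + (1−1)^17 gives the even-index sum: 2^16 = 65536.

65536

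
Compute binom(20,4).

4845

C(20,4) = (20·19·18·17) / 4! = 116280 / 24 = 4845.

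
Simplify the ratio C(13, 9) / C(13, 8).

5/9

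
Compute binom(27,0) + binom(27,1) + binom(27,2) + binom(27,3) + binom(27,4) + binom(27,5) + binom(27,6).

1 + 27 + 351 + 2925 + 17550 + 80730 + 296010 = 397594.

397594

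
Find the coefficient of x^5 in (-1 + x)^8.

-56

The general term is C(8,j)·(-1)^j·(x)^(8-j); the x^5 term has j = 3.
C(8,3) = 56.
Coefficient = C(8,3) · (-1)^3 = 56 · (-1) = -56.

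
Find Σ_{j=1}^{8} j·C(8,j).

Since j·C(8,j) = 8·C(7,j−1), the sum is 8·2^7 = 8·128 = 1024.

1024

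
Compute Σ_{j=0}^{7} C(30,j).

2804012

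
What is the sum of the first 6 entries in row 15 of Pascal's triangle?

1 + 15 + 105 + 455 + 1365 + 3003 = 4944.

4944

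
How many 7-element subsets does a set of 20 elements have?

77520

C(20,7) = (20·19·18·17·16·15·14) / 7! = 390700800 / 5040 = 77520.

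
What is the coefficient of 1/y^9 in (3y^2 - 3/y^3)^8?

-367416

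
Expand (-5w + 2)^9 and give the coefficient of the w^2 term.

115200

The general term is C(9,j)·(-5w)^j·(2)^(9-j); the w^2 term has j = 2.
C(9,2) = 36.
Coefficient = C(9,2) · (-5)^2 · 2^7 = 36 · 25 · 128 = 115200.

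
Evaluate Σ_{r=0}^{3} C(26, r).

1 + 26 + 325 + 2600 = 2952.

2952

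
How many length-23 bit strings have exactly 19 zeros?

8855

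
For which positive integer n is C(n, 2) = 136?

17

n(n−1)/2 = 136 ⇒ n(n−1) = 272. Since 17·16 = 272, n = 17.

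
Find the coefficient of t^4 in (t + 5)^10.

3281250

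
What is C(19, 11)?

C(19,11) = C(19,8) by symmetry.
C(19,8) = (19·18·17·16·15·14·13·12) / 8! = 3047466240 / 40320 = 75582.

75582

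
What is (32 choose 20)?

C(32,20) = C(32,12) by symmetry.
C(32,12) = (32·31·30·29·28·27·26·25·24·23·22·21) / 12! = 108155131628544000 / 479001600 = 225792840.

225792840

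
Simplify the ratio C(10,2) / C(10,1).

C(n,k+1)/C(n,k) = (n−k)/(k+1) = (10−1)/(1+1) = 9/2.

9/2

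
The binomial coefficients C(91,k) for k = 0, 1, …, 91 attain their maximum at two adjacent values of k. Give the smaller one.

45

For odd n = 91, C(91,k) peaks at k = (n−1)/2 and (n+1)/2; the smaller is 45.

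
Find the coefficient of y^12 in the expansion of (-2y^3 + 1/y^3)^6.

General term: C(6,j)·(-2y^3)^j·(1/y^3)^(6-j), with y-exponent 3j − 3(6−j) = 6j − 18.
Set 6j − 18 = 12: j = 5.
C(6,5) = 6; (-2)^5 = -32; 1^1 = 1.
Coefficient = 6 · (-32) · 1 = -192.

-192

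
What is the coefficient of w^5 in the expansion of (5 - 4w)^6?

The general term is C(6,j)·(5)^j·(-4w)^(6-j); the w^5 term has j = 1.
C(6,1) = 6.
Coefficient = C(6,1) · 5^1 · (-4)^5 = 6 · 5 · (-1024) = -30720.

-30720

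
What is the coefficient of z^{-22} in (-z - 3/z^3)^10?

295245

General term: C(10,j)·(-z)^j·(-3/z^3)^(10-j), with z-exponent 1j − 3(10−j) = 4j − 30.
Set 4j − 30 = -22: j = 2.
C(10,2) = 45; (-1)^2 = 1; (-3)^8 = 6561.
Coefficient = 45 · 1 · 6561 = 295245.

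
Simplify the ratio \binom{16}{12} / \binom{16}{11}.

5/12

C(n,k+1)/C(n,k) = (n−k)/(k+1) = (16−11)/(11+1) = 5/12.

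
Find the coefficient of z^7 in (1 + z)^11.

The general term is C(11,j)·(1)^j·(z)^(11-j); the z^7 term has j = 4.
C(11,4) = 330.
Coefficient = C(11,4) = 330.

330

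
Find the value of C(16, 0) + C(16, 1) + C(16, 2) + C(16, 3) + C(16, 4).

1 + 16 + 120 + 560 + 1820 = 2517.

2517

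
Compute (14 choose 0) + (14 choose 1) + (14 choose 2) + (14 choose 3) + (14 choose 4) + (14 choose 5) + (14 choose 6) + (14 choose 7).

9908

1 + 14 + 91 + 364 + 1001 + 2002 + 3003 + 3432 = 9908.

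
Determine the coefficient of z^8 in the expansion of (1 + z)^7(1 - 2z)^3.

Coefficient of z^8 = Σ_{j} C(7,j)·1^j·C(3,8-j)·(-2)^(8-j) for j from 5 to 7.
= (-168) + 84 + (-6) = -90.

-90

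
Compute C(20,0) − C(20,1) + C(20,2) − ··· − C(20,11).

The partial alternating sum Σ_{k=0}^{11} (−1)^k C(20,k) = (−1)^11 C(19,11) = -75582.

-75582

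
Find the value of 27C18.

4686825

C(27,18) = C(27,9) by symmetry.
C(27,9) = (27·26·25·24·23·22·21·20·19) / 9! = 1700755056000 / 362880 = 4686825.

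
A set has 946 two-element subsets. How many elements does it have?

44

n(n−1)/2 = 946 ⇒ n(n−1) = 1892. Since 44·43 = 1892, n = 44.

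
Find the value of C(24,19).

42504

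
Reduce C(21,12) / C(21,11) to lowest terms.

C(n,k+1)/C(n,k) = (n−k)/(k+1) = (21−11)/(11+1) = 10/12 = 5/6.

5/6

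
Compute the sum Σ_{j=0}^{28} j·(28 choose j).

Differentiating (1+x)^28 and setting x=1: Σ j·C(28,j) = 28·2^27 = 3758096384.

3758096384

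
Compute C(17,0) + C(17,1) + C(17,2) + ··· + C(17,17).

The entries of row 17 sum to 2^17 = 131072.

131072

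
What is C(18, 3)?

C(18,3) = (18·17·16) / 3! = 4896 / 6 = 816.

816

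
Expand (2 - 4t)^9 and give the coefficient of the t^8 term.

The general term is C(9,j)·(2)^j·(-4t)^(9-j); the t^8 term has j = 1.
C(9,1) = 9.
Coefficient = C(9,1) · 2^1 · (-4)^8 = 9 · 2 · 65536 = 1179648.

1179648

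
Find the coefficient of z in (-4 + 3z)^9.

The general term is C(9,j)·(-4)^j·(3z)^(9-j); the z^1 term has j = 8.
C(9,8) = 9.
Coefficient = C(9,8) · (-4)^8 · 3^1 = 9 · 65536 · 3 = 1769472.

1769472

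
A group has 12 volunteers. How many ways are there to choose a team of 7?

792

This is C(12,7) = 792.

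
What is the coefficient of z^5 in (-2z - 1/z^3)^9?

-2304

General term: C(9,j)·(-2z)^j·(-1/z^3)^(9-j), with z-exponent 1j − 3(9−j) = 4j − 27.
Set 4j − 27 = 5: j = 8.
C(9,8) = 9; (-2)^8 = 256; (-1)^1 = -1.
Coefficient = 9 · 256 · (-1) = -2304.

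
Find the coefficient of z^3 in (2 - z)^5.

The general term is C(5,j)·(2)^j·(-z)^(5-j); the z^3 term has j = 2.
C(5,2) = 10.
Coefficient = C(5,2) · 2^2 · (-1)^3 = 10 · 4 · (-1) = -40.

-40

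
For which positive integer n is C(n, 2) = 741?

n(n−1)/2 = 741 ⇒ n(n−1) = 1482. Since 39·38 = 1482, n = 39.

39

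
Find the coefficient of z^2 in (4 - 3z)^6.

34560

The general term is C(6,j)·(4)^j·(-3z)^(6-j); the z^2 term has j = 4.
C(6,4) = 15.
Coefficient = C(6,4) · 4^4 · (-3)^2 = 15 · 256 · 9 = 34560.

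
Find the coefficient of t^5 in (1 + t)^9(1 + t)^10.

11628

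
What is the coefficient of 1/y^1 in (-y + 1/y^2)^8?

-56

General term: C(8,j)·(-y)^j·(1/y^2)^(8-j), with y-exponent 1j − 2(8−j) = 3j − 16.
Set 3j − 16 = -1: j = 5.
C(8,5) = 56; (-1)^5 = -1; 1^3 = 1.
Coefficient = 56 · (-1) · 1 = -56.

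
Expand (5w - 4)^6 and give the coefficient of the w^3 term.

The general term is C(6,j)·(5w)^j·(-4)^(6-j); the w^3 term has j = 3.
C(6,3) = 20.
Coefficient = C(6,3) · 5^3 · (-4)^3 = 20 · 125 · (-64) = -160000.

-160000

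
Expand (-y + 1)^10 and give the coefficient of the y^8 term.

The general term is C(10,j)·(-y)^j·(1)^(10-j); the y^8 term has j = 8.
C(10,8) = 45.
Coefficient = C(10,8) = 45.

45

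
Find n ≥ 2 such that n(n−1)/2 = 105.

n(n−1)/2 = 105 ⇒ n(n−1) = 210. Since 15·14 = 210, n = 15.

15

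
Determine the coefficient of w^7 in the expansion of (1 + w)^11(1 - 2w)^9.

2190

Coefficient of w^7 = Σ_{j} C(11,j)·1^j·C(9,7-j)·(-2)^(7-j) for j from 0 to 7.
= (-4608) + 59136 + (-221760) + 332640 + (-221760) + 66528 + (-8316) + 330 = 2190.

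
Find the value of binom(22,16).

74613

C(22,16) = C(22,6) by symmetry.
C(22,6) = (22·21·20·19·18·17) / 6! = 53721360 / 720 = 74613.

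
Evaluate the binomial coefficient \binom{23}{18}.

33649

C(23,18) = C(23,5) by symmetry.
C(23,5) = (23·22·21·20·19) / 5! = 4037880 / 120 = 33649.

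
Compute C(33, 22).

193536720

C(33,22) = C(33,11) by symmetry.
C(33,11) = (33·32·31·30·29·28·27·26·25·24·23) / 11! = 7725366544896000 / 39916800 = 193536720.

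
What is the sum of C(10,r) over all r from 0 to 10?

The entries of row 10 sum to 2^10 = 1024.

1024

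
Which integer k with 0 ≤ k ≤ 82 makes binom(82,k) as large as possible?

41

C(82,k) is maximized at k = 82/2 = 41.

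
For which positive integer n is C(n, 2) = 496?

n(n−1)/2 = 496 ⇒ n(n−1) = 992. Since 32·31 = 992, n = 32.

32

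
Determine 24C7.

C(24,7) = (24·23·22·21·20·19·18) / 7! = 1744364160 / 5040 = 346104.

346104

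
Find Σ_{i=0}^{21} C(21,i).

Setting x = 1 in (1+x)^21 gives Σ C(21,i) = 2^21 = 2097152.

2097152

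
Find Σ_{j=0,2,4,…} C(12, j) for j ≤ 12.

2048

Even-j terms of row 12 sum to 2^11 = 2048.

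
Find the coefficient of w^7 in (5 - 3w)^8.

-87480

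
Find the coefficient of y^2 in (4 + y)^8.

114688

The general term is C(8,j)·(4)^j·(y)^(8-j); the y^2 term has j = 6.
C(8,6) = 28.
Coefficient = C(8,6) · 4^6 = 28 · 4096 = 114688.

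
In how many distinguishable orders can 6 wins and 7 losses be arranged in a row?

1716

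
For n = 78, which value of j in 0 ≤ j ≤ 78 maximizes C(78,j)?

C(78,j) is maximized at j = 78/2 = 39.

39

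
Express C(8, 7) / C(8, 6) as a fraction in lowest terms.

C(n,k+1)/C(n,k) = (n−k)/(k+1) = (8−6)/(6+1) = 2/7.

2/7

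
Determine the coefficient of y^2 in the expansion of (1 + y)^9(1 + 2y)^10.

Coefficient of y^2 = Σ_{j} C(9,j)·1^j·C(10,2-j)·2^(2-j) for j from 0 to 2.
= 180 + 180 + 36 = 396.

396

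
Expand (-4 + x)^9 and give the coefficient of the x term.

589824

The general term is C(9,j)·(-4)^j·(x)^(9-j); the x^1 term has j = 8.
C(9,8) = 9.
Coefficient = C(9,8) · (-4)^8 = 9 · 65536 = 589824.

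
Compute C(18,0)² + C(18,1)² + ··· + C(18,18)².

9075135300

By Vandermonde's identity, Σ C(18,r)² = C(36,18) = 9075135300.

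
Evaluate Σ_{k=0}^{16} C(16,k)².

601080390

Σ C(16,k)² is the coefficient of x^16 in (1+x)^16(1+x)^16 = (1+x)^32, i.e. C(32,16) = 601080390.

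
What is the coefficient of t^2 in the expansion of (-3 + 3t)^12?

The general term is C(12,j)·(-3)^j·(3t)^(12-j); the t^2 term has j = 10.
C(12,10) = 66.
Coefficient = C(12,10) · (-3)^10 · 3^2 = 66 · 59049 · 9 = 35075106.

35075106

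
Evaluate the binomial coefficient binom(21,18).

1330

C(21,18) = C(21,3) by symmetry.
C(21,3) = (21·20·19) / 3! = 7980 / 6 = 1330.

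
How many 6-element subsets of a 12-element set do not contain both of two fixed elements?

714

All 6-subsets: C(12,6) = 924. Those containing both fixed elements: C(10,4) = 210.
924 − 210 = 714.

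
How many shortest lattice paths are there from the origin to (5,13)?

8568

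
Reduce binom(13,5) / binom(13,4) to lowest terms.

C(n,k+1)/C(n,k) = (n−k)/(k+1) = (13−4)/(4+1) = 9/5.

9/5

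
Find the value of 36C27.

94143280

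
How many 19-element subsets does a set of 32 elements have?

347373600

C(32,19) = C(32,13) by symmetry.
C(32,13) = (32·31·30·29·28·27·26·25·24·23·22·21·20) / 13! = 2163102632570880000 / 6227020800 = 347373600.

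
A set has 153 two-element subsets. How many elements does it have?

18

n(n−1)/2 = 153 ⇒ n(n−1) = 306. Since 18·17 = 306, n = 18.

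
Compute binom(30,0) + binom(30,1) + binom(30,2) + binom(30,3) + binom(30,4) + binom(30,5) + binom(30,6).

1 + 30 + 435 + 4060 + 27405 + 142506 + 593775 = 768212.

768212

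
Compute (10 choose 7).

120

C(10,7) = C(10,3) by symmetry.
C(10,3) = (10·9·8) / 3! = 720 / 6 = 120.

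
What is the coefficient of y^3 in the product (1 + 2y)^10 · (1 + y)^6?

Coefficient of y^3 = Σ_{j} C(10,j)·2^j·C(6,3-j)·1^(3-j) for j from 0 to 3.
= 20 + 300 + 1080 + 960 = 2360.

2360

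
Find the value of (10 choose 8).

C(10,8) = C(10,2) by symmetry.
C(10,2) = (10·9) / 2! = 90 / 2 = 45.

45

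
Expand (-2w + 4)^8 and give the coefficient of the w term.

The general term is C(8,j)·(-2w)^j·(4)^(8-j); the w^1 term has j = 1.
C(8,1) = 8.
Coefficient = C(8,1) · (-2)^1 · 4^7 = 8 · (-2) · 16384 = -262144.

-262144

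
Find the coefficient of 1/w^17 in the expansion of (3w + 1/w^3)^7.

21

General term: C(7,j)·(3w)^j·(1/w^3)^(7-j), with w-exponent 1j − 3(7−j) = 4j − 21.
Set 4j − 21 = -17: j = 1.
C(7,1) = 7; 3^1 = 3; 1^6 = 1.
Coefficient = 7 · 3 · 1 = 21.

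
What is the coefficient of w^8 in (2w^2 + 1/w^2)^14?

1025024

General term: C(14,j)·(2w^2)^j·(1/w^2)^(14-j), with w-exponent 2j − 2(14−j) = 4j − 28.
Set 4j − 28 = 8: j = 9.
C(14,9) = 2002; 2^9 = 512; 1^5 = 1.
Coefficient = 2002 · 512 · 1 = 1025024.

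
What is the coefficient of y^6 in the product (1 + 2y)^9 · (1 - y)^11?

690

Coefficient of y^6 = Σ_{j} C(9,j)·2^j·C(11,6-j)·(-1)^(6-j) for j from 0 to 6.
= 462 + (-8316) + 47520 + (-110880) + 110880 + (-44352) + 5376 = 690.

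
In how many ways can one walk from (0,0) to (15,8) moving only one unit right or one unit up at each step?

Each path is a sequence of 23 steps with 15 rights: C(23,15) = 490314.

490314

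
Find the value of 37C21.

12875774670

C(37,21) = C(37,16) by symmetry.
C(37,16) = (37·36·35·34·33·32·31·30·29·28·27·26·25·24·23·22) / 16! = 269397128065642536960000 / 20922789888000 = 12875774670.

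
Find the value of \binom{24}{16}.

735471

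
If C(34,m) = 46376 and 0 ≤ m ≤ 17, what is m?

4

C(34,m) increases on 0 ≤ m ≤ 17. C(34,3) = 5984 and C(34,4) = 46376, so m = 4.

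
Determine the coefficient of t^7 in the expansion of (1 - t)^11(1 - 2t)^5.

-64790

Coefficient of t^7 = Σ_{j} C(11,j)·(-1)^j·C(5,7-j)·(-2)^(7-j) for j from 2 to 7.
= (-1760) + (-13200) + (-26400) + (-18480) + (-4620) + (-330) = -64790.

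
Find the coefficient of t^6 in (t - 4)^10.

53760

The general term is C(10,j)·(t)^j·(-4)^(10-j); the t^6 term has j = 6.
C(10,6) = 210.
Coefficient = C(10,6) · (-4)^4 = 210 · 256 = 53760.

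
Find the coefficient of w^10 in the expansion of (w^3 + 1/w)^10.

General term: C(10,j)·(w^3)^j·(1/w)^(10-j), with w-exponent 3j − 1(10−j) = 4j − 10.
Set 4j − 10 = 10: j = 5.
C(10,5) = 252; 1^5 = 1; 1^5 = 1.
Coefficient = 252 · 1 · 1 = 252.

252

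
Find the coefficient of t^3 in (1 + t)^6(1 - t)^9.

Coefficient of t^3 = Σ_{j} C(6,j)·1^j·C(9,3-j)·(-1)^(3-j) for j from 0 to 3.
= (-84) + 216 + (-135) + 20 = 17.

17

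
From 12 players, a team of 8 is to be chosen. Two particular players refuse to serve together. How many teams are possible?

285

All 8-subsets: C(12,8) = 495. Those containing both fixed elements: C(10,6) = 210.
495 − 210 = 285.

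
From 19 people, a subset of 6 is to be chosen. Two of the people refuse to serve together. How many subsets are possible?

All 6-subsets: C(19,6) = 27132. Those containing both fixed elements: C(17,4) = 2380.
27132 − 2380 = 24752.

24752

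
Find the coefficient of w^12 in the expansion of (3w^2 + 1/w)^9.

78732

General term: C(9,j)·(3w^2)^j·(1/w)^(9-j), with w-exponent 2j − 1(9−j) = 3j − 9.
Set 3j − 9 = 12: j = 7.
C(9,7) = 36; 3^7 = 2187; 1^2 = 1.
Coefficient = 36 · 2187 · 1 = 78732.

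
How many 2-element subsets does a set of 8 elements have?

28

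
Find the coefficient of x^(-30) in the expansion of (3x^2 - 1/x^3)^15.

12285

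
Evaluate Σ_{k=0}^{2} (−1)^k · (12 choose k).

55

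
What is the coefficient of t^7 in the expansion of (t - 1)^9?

36

The general term is C(9,j)·(t)^j·(-1)^(9-j); the t^7 term has j = 7.
C(9,7) = 36.
Coefficient = C(9,7) = 36.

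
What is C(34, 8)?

C(34,8) = (34·33·32·31·30·29·28·27) / 8! = 732058145280 / 40320 = 18156204.

18156204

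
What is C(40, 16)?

62852101650

C(40,16) = (40·39·38·37·36·35·34·33·32·31·30·29·28·27·26·25) / 16! = 1315041316842168115200000 / 20922789888000 = 62852101650.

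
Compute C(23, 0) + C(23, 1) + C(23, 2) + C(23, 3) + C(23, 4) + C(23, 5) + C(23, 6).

145499

1 + 23 + 253 + 1771 + 8855 + 33649 + 100947 = 145499.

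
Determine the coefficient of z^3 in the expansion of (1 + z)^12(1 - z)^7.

-25

Coefficient of z^3 = Σ_{j} C(12,j)·1^j·C(7,3-j)·(-1)^(3-j) for j from 0 to 3.
= (-35) + 252 + (-462) + 220 = -25.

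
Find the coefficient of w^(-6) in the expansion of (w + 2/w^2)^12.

General term: C(12,j)·(w)^j·(2/w^2)^(12-j), with w-exponent 1j − 2(12−j) = 3j − 24.
Set 3j − 24 = -6: j = 6.
C(12,6) = 924; 1^6 = 1; 2^6 = 64.
Coefficient = 924 · 1 · 64 = 59136.

59136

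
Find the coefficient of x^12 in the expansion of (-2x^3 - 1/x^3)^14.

General term: C(14,j)·(-2x^3)^j·(-1/x^3)^(14-j), with x-exponent 3j − 3(14−j) = 6j − 42.
Set 6j − 42 = 12: j = 9.
C(14,9) = 2002; (-2)^9 = -512; (-1)^5 = -1.
Coefficient = 2002 · (-512) · (-1) = 1025024.

1025024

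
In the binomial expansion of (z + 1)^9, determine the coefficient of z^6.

84

The general term is C(9,j)·(z)^j·(1)^(9-j); the z^6 term has j = 6.
C(9,6) = 84.
Coefficient = C(9,6) = 84.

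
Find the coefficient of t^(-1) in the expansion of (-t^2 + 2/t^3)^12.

-25344

General term: C(12,j)·(-t^2)^j·(2/t^3)^(12-j), with t-exponent 2j − 3(12−j) = 5j − 36.
Set 5j − 36 = -1: j = 7.
C(12,7) = 792; (-1)^7 = -1; 2^5 = 32.
Coefficient = 792 · (-1) · 32 = -25344.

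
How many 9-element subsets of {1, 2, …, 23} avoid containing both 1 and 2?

All 9-subsets: C(23,9) = 817190. Those containing both fixed elements: C(21,7) = 116280.
817190 − 116280 = 700910.

700910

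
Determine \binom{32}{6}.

906192

C(32,6) = (32·31·30·29·28·27) / 6! = 652458240 / 720 = 906192.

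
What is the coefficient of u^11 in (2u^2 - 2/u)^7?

General term: C(7,j)·(2u^2)^j·(-2/u)^(7-j), with u-exponent 2j − 1(7−j) = 3j − 7.
Set 3j − 7 = 11: j = 6.
C(7,6) = 7; 2^6 = 64; (-2)^1 = -2.
Coefficient = 7 · 64 · (-2) = -896.

-896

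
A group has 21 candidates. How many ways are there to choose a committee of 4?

This is C(21,4) = 5985.

5985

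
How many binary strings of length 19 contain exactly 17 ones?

171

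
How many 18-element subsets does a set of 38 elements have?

C(38,18) = (38·37·36·35·34·33·32·31·30·29·28·27·26·25·24·23·22·21) / 18! = 214978908196382744494080000 / 6402373705728000 = 33578000610.

33578000610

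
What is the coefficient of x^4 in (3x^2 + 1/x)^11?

112266

General term: C(11,j)·(3x^2)^j·(1/x)^(11-j), with x-exponent 2j − 1(11−j) = 3j − 11.
Set 3j − 11 = 4: j = 5.
C(11,5) = 462; 3^5 = 243; 1^6 = 1.
Coefficient = 462 · 243 · 1 = 112266.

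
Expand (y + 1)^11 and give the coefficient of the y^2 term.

55

The general term is C(11,j)·(y)^j·(1)^(11-j); the y^2 term has j = 2.
C(11,2) = 55.
Coefficient = C(11,2) = 55.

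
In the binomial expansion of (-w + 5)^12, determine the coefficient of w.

The general term is C(12,j)·(-w)^j·(5)^(12-j); the w^1 term has j = 1.
C(12,1) = 12.
Coefficient = C(12,1) · (-1)^1 · 5^11 = 12 · (-1) · 48828125 = -585937500.

-585937500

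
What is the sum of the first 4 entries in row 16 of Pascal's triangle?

697

1 + 16 + 120 + 560 = 697.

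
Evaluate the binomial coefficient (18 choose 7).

C(18,7) = (18·17·16·15·14·13·12) / 7! = 160392960 / 5040 = 31824.

31824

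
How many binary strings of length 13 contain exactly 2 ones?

Choose the 2 positions: C(13,2) = 78.

78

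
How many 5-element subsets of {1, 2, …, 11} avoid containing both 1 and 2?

All 5-subsets: C(11,5) = 462. Those containing both fixed elements: C(9,3) = 84.
462 − 84 = 378.

378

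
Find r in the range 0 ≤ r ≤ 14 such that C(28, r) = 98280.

5

C(28,r) increases on 0 ≤ r ≤ 14. C(28,4) = 20475 and C(28,5) = 98280, so r = 5.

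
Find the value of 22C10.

646646

C(22,10) = (22·21·20·19·18·17·16·15·14·13) / 10! = 2346549004800 / 3628800 = 646646.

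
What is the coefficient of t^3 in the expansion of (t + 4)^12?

The general term is C(12,j)·(t)^j·(4)^(12-j); the t^3 term has j = 3.
C(12,3) = 220.
Coefficient = C(12,3) · 4^9 = 220 · 262144 = 57671680.

57671680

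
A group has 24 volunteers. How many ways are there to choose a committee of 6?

This is C(24,6) = 134596.

134596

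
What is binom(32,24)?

10518300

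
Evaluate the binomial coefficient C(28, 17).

C(28,17) = C(28,11) by symmetry.
C(28,11) = (28·27·26·25·24·23·22·21·20·19·18) / 11! = 857180548224000 / 39916800 = 21474180.

21474180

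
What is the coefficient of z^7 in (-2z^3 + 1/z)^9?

General term: C(9,j)·(-2z^3)^j·(1/z)^(9-j), with z-exponent 3j − 1(9−j) = 4j − 9.
Set 4j − 9 = 7: j = 4.
C(9,4) = 126; (-2)^4 = 16; 1^5 = 1.
Coefficient = 126 · 16 · 1 = 2016.

2016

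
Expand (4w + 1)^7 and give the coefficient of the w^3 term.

The general term is C(7,j)·(4w)^j·(1)^(7-j); the w^3 term has j = 3.
C(7,3) = 35.
Coefficient = C(7,3) · 4^3 = 35 · 64 = 2240.

2240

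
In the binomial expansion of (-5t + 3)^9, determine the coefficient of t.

-295245

The general term is C(9,j)·(-5t)^j·(3)^(9-j); the t^1 term has j = 1.
C(9,1) = 9.
Coefficient = C(9,1) · (-5)^1 · 3^8 = 9 · (-5) · 6561 = -295245.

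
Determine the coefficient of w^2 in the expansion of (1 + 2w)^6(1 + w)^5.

130

Coefficient of w^2 = Σ_{j} C(6,j)·2^j·C(5,2-j)·1^(2-j) for j from 0 to 2.
= 10 + 60 + 60 = 130.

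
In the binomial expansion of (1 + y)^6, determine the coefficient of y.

6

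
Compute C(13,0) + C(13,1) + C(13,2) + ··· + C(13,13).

Setting x = 1 in (1+x)^13 gives Σ C(13,i) = 2^13 = 8192.

8192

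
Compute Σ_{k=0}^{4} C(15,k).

1941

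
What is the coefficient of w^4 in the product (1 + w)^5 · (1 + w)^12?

(1 + w)^5(1 + w)^12 = (1 + w)^17, so the coefficient of w^4 is C(17,4)·1^4 = 2380·1 = 2380.

2380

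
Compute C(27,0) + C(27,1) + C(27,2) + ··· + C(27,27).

134217728

Setting x = 1 in (1+x)^27 gives Σ C(27,r) = 2^27 = 134217728.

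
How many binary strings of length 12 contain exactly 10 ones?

66

Choose the 10 positions: C(12,10) = 66.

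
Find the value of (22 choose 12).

646646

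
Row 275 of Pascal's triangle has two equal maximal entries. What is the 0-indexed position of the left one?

137

For odd n = 275, C(275,k) peaks at k = (n−1)/2 and (n+1)/2; the lesser is 137.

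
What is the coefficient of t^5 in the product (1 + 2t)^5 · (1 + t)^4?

1002

Coefficient of t^5 = Σ_{j} C(5,j)·2^j·C(4,5-j)·1^(5-j) for j from 1 to 5.
= 10 + 160 + 480 + 320 + 32 = 1002.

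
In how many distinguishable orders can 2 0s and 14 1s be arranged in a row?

Choose positions for the 0s: C(16,2) = 120.

120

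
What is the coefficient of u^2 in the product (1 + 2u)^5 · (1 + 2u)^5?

Coefficient of u^2 = Σ_{j} C(5,j)·2^j·C(5,2-j)·2^(2-j) for j from 0 to 2.
= 40 + 100 + 40 = 180.

180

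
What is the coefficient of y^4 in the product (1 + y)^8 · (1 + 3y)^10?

56020

Coefficient of y^4 = Σ_{j} C(8,j)·1^j·C(10,4-j)·3^(4-j) for j from 0 to 4.
= 17010 + 25920 + 11340 + 1680 + 70 = 56020.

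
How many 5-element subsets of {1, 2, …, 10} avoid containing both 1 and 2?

196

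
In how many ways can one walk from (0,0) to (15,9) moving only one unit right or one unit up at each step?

Each path is a sequence of 24 steps with 15 rights: C(24,15) = 1307504.

1307504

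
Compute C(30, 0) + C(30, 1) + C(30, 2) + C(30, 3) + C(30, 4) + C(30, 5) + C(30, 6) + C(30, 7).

1 + 30 + 435 + 4060 + 27405 + 142506 + 593775 + 2035800 = 2804012.

2804012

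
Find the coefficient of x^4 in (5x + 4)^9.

80640000

The general term is C(9,j)·(5x)^j·(4)^(9-j); the x^4 term has j = 4.
C(9,4) = 126.
Coefficient = C(9,4) · 5^4 · 4^5 = 126 · 625 · 1024 = 80640000.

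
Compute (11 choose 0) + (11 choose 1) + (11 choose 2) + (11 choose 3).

1 + 11 + 55 + 165 = 232.

232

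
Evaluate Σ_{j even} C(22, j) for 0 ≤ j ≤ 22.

2097152

Even-j terms of row 22 sum to 2^21 = 2097152.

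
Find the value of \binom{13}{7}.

1716

C(13,7) = C(13,6) by symmetry.
C(13,6) = (13·12·11·10·9·8) / 6! = 1235520 / 720 = 1716.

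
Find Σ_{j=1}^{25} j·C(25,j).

419430400

Since j·C(25,j) = 25·C(24,j−1), the sum is 25·2^24 = 25·16777216 = 419430400.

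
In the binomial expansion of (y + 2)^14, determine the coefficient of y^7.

439296

The general term is C(14,j)·(y)^j·(2)^(14-j); the y^7 term has j = 7.
C(14,7) = 3432.
Coefficient = C(14,7) · 2^7 = 3432 · 128 = 439296.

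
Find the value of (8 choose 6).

28

C(8,6) = C(8,2) by symmetry.
C(8,2) = (8·7) / 2! = 56 / 2 = 28.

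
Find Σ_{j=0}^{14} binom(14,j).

The entries of row 14 sum to 2^14 = 16384.

16384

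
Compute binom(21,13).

C(21,13) = C(21,8) by symmetry.
C(21,8) = (21·20·19·18·17·16·15·14) / 8! = 8204716800 / 40320 = 203490.

203490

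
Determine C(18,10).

C(18,10) = C(18,8) by symmetry.
C(18,8) = (18·17·16·15·14·13·12·11) / 8! = 1764322560 / 40320 = 43758.

43758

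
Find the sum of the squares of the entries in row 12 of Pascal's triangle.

2704156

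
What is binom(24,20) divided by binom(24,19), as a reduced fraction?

1/4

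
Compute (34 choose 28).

1344904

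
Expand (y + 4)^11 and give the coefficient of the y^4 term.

The general term is C(11,j)·(y)^j·(4)^(11-j); the y^4 term has j = 4.
C(11,4) = 330.
Coefficient = C(11,4) · 4^7 = 330 · 16384 = 5406720.

5406720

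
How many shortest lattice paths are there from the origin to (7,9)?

Each path is a sequence of 16 steps with 7 rights: C(16,7) = 11440.

11440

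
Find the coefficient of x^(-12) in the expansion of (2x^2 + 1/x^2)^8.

General term: C(8,j)·(2x^2)^j·(1/x^2)^(8-j), with x-exponent 2j − 2(8−j) = 4j − 16.
Set 4j − 16 = -12: j = 1.
C(8,1) = 8; 2^1 = 2; 1^7 = 1.
Coefficient = 8 · 2 · 1 = 16.

16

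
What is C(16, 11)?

4368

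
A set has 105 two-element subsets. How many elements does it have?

n(n−1)/2 = 105 ⇒ n(n−1) = 210. Since 15·14 = 210, n = 15.

15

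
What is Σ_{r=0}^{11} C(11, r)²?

Σ C(11,r)² is the coefficient of x^11 in (1+x)^11(1+x)^11 = (1+x)^22, i.e. C(22,11) = 705432.

705432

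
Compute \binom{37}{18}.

C(37,18) = (37·36·35·34·33·32·31·30·29·28·27·26·25·24·23·22·21·20) / 18! = 113146793787569865523200000 / 6402373705728000 = 17672631900.

17672631900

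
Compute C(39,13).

C(39,13) = (39·38·37·36·35·34·33·32·31·30·29·28·27) / 13! = 50578512186237235200 / 6227020800 = 8122425444.

8122425444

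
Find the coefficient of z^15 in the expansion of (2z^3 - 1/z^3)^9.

General term: C(9,j)·(2z^3)^j·(-1/z^3)^(9-j), with z-exponent 3j − 3(9−j) = 6j − 27.
Set 6j − 27 = 15: j = 7.
C(9,7) = 36; 2^7 = 128; (-1)^2 = 1.
Coefficient = 36 · 128 · 1 = 4608.

4608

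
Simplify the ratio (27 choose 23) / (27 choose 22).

C(n,k+1)/C(n,k) = (n−k)/(k+1) = (27−22)/(22+1) = 5/23.

5/23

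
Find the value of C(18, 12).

18564

C(18,12) = C(18,6) by symmetry.
C(18,6) = (18·17·16·15·14·13) / 6! = 13366080 / 720 = 18564.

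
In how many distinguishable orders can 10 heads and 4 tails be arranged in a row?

Choose positions for the heads: C(14,10) = 1001.

1001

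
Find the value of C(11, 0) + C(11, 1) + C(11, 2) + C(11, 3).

232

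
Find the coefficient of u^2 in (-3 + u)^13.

-13817466

The general term is C(13,j)·(-3)^j·(u)^(13-j); the u^2 term has j = 11.
C(13,11) = 78.
Coefficient = C(13,11) · (-3)^11 = 78 · (-177147) = -13817466.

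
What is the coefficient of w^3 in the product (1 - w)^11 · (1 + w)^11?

0

Coefficient of w^3 = Σ_{j} C(11,j)·(-1)^j·C(11,3-j)·1^(3-j) for j from 0 to 3.
= 165 + (-605) + 605 + (-165) = 0.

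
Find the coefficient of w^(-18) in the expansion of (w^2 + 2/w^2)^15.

General term: C(15,j)·(w^2)^j·(2/w^2)^(15-j), with w-exponent 2j − 2(15−j) = 4j − 30.
Set 4j − 30 = -18: j = 3.
C(15,3) = 455; 1^3 = 1; 2^12 = 4096.
Coefficient = 455 · 1 · 4096 = 1863680.

1863680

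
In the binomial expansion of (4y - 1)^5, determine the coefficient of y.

The general term is C(5,j)·(4y)^j·(-1)^(5-j); the y^1 term has j = 1.
C(5,1) = 5.
Coefficient = C(5,1) · 4^1 = 5 · 4 = 20.

20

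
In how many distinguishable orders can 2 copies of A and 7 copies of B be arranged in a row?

36

Choose positions for the A's: C(9,2) = 36.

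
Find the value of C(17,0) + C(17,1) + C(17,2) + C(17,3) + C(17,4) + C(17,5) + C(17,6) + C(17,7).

41226

1 + 17 + 136 + 680 + 2380 + 6188 + 12376 + 19448 = 41226.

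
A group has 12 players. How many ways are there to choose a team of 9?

220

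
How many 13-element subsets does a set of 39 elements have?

8122425444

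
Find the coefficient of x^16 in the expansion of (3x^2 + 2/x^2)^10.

393660

General term: C(10,j)·(3x^2)^j·(2/x^2)^(10-j), with x-exponent 2j − 2(10−j) = 4j − 20.
Set 4j − 20 = 16: j = 9.
C(10,9) = 10; 3^9 = 19683; 2^1 = 2.
Coefficient = 10 · 19683 · 2 = 393660.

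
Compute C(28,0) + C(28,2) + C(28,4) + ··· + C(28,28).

134217728

Half of (1+1)^28 + (1−1)^28 gives the even-index sum: 2^27 = 134217728.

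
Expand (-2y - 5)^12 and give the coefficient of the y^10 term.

The general term is C(12,j)·(-2y)^j·(-5)^(12-j); the y^10 term has j = 10.
C(12,10) = 66.
Coefficient = C(12,10) · (-2)^10 · (-5)^2 = 66 · 1024 · 25 = 1689600.

1689600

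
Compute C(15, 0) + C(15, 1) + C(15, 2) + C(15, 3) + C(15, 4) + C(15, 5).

1 + 15 + 105 + 455 + 1365 + 3003 = 4944.

4944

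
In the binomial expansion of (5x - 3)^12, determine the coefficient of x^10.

5800781250

The general term is C(12,j)·(5x)^j·(-3)^(12-j); the x^10 term has j = 10.
C(12,10) = 66.
Coefficient = C(12,10) · 5^10 · (-3)^2 = 66 · 9765625 · 9 = 5800781250.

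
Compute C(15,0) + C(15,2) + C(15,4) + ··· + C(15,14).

16384

Even-j terms of row 15 sum to 2^14 = 16384.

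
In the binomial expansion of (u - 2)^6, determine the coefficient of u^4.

60

The general term is C(6,j)·(u)^j·(-2)^(6-j); the u^4 term has j = 4.
C(6,4) = 15.
Coefficient = C(6,4) · (-2)^2 = 15 · 4 = 60.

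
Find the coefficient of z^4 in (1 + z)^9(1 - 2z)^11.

Coefficient of z^4 = Σ_{j} C(9,j)·1^j·C(11,4-j)·(-2)^(4-j) for j from 0 to 4.
= 5280 + (-11880) + 7920 + (-1848) + 126 = -402.

-402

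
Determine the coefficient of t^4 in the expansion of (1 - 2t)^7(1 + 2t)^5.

80

Coefficient of t^4 = Σ_{j} C(7,j)·(-2)^j·C(5,4-j)·2^(4-j) for j from 0 to 4.
= 80 + (-1120) + 3360 + (-2800) + 560 = 80.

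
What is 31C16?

300540195

C(31,16) = C(31,15) by symmetry.
C(31,15) = (31·30·29·28·27·26·25·24·23·22·21·20·19·18·17) / 15! = 393008709555221760000 / 1307674368000 = 300540195.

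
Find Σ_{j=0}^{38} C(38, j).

274877906944

The entries of row 38 sum to 2^38 = 274877906944.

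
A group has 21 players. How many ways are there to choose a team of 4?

This is C(21,4) = 5985.

5985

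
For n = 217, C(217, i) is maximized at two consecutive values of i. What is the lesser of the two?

For odd n = 217, C(217,i) peaks at i = (n−1)/2 and (n+1)/2; the lesser is 108.

108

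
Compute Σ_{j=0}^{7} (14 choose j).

9908

1 + 14 + 91 + 364 + 1001 + 2002 + 3003 + 3432 = 9908.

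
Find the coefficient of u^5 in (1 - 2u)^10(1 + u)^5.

837

Coefficient of u^5 = Σ_{j} C(10,j)·(-2)^j·C(5,5-j)·1^(5-j) for j from 0 to 5.
= 1 + (-100) + 1800 + (-9600) + 16800 + (-8064) = 837.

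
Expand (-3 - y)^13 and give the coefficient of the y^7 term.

The general term is C(13,j)·(-3)^j·(-y)^(13-j); the y^7 term has j = 6.
C(13,6) = 1716.
Coefficient = C(13,6) · (-3)^6 · (-1)^7 = 1716 · 729 · (-1) = -1250964.

-1250964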